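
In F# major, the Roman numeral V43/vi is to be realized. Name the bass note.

The applied chord V43/vi is rooted on A#: A#-C##-E#-G#.
The figure 43 means second inversion — the fifth is in the bass.

E#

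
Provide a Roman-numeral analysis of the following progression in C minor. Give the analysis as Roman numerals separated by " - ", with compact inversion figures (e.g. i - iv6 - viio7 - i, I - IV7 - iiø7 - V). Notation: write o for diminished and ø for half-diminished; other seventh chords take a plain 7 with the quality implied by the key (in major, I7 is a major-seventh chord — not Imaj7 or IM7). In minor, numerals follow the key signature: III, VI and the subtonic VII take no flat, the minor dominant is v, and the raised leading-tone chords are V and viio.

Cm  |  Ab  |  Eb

Cm has root C, degree 1 in C minor, so i.
Ab: root Ab is the submediant; major triad there is VI.
Eb: major triad on Eb = scale degree 3 → III.

i - VI - III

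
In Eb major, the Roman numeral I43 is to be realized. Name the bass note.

Bb

I in Eb major has root Eb; the chord is Eb-G-Bb-D.
The figure 43 means second inversion — the fifth is in the bass.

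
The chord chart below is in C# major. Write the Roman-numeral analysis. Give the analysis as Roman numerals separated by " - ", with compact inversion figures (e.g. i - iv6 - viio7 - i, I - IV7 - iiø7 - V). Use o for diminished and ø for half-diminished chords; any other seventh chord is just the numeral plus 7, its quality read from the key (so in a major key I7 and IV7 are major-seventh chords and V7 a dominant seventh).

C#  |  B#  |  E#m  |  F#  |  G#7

C#: major triad on C# = scale degree 1 → I.
B#: chromatic; B# is V of iii, so V/iii.
E#m: root E# is the mediant; minor triad there is iii.
F#: root F# is the subdominant; major triad there is IV.
G#7: root G# is the dominant; dominant seventh chord there is V7.

I - V/iii - iii - IV - V7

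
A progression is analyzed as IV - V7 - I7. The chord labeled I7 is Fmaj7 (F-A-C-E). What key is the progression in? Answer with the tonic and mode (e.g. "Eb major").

F major

The chord Fmaj7 is a major seventh chord rooted on F; its label is I7.
If F is scale degree 1 and the mode makes that degree carry a major seventh chord, the tonic is F and the mode is major.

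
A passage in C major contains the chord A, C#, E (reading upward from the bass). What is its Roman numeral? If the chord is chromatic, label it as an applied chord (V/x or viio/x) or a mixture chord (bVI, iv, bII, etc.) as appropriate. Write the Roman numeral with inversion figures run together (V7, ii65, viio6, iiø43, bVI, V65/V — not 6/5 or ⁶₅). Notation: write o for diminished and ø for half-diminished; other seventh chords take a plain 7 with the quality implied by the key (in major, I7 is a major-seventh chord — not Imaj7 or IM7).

Stacked in thirds the chord is A-C#-E: a major triad on A.
A is not a diatonic chord root with this quality in C major, but it lies a perfect fifth above D (ii), so the chord functions as an applied dominant of ii.

V/ii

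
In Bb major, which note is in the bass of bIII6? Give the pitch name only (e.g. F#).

F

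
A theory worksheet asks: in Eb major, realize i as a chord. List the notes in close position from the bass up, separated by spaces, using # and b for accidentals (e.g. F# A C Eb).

Scale degree 1 in Eb major is Eb; here the chord built on it is altered to a minor triad. i is the minor tonic, borrowed from the parallel minor.
So the chord is Eb-Gb-Bb.

Eb Gb Bb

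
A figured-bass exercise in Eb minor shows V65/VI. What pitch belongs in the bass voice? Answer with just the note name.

Bb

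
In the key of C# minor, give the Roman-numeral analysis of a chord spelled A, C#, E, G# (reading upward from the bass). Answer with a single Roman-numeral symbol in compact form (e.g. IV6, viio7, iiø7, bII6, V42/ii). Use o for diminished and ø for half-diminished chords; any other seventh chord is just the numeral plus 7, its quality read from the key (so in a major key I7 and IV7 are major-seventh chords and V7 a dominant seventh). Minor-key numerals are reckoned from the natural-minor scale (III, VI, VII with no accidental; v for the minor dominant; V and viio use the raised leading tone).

VI7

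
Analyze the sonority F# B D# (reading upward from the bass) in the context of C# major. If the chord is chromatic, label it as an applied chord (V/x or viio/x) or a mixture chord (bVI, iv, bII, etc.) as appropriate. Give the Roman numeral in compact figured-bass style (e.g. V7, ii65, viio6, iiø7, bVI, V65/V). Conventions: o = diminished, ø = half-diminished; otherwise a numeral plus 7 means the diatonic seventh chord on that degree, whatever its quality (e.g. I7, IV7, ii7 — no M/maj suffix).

Stacked in thirds the chord is B-D#-F#: a major triad on B.
B is the lowered seventh degree of C# major (diatonic 7 would be B#). This is a major triad on the lowered seventh degree (the subtonic), borrowed from the parallel minor.
With F# in the bass the chord is in second inversion, so the figured bass is 64.

bVII64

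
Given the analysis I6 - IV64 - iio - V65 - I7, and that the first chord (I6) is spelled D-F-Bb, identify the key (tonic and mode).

Bb major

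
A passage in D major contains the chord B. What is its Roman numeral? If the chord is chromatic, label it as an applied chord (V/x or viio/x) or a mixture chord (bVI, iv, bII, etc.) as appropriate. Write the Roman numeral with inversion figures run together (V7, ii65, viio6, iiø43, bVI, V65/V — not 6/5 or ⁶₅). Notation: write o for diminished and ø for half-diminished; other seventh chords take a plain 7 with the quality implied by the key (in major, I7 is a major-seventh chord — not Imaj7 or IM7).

V/ii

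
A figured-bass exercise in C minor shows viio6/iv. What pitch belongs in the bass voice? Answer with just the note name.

The applied chord viio6/iv is rooted on E: E-G-Bb.
The figure 6 means first inversion — the third is in the bass.

G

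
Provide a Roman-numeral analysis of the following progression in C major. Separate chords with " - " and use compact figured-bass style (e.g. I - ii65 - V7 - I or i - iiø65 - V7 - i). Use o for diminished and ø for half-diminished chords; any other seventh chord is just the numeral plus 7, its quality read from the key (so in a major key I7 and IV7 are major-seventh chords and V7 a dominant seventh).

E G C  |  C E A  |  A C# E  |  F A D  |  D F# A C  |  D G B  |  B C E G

I6 - vi6 - V/ii - ii6 - V7/V - V64 - I42

E-G-C: major triad on C = scale degree 1 → I6.
C-E-A: root A is the submediant; minor triad there is vi6.
A-C#-E is the secondary dominant of ii (major triad on A): V/ii.
F-A-D: minor triad on D = scale degree 2 → ii6.
D-F#-A-C is the secondary dominant of V (dominant seventh chord on D): V7/V.
D-G-B has root G, degree 5 in C major, so V64.
B-C-E-G: major seventh chord on C = scale degree 1 → I42.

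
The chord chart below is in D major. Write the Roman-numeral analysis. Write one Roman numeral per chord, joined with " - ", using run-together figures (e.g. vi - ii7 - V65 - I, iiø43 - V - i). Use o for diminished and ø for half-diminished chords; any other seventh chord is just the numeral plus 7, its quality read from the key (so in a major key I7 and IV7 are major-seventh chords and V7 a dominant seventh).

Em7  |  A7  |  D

Em7: root E is the supertonic; minor seventh chord there is ii7.
A7: dominant seventh chord on A = scale degree 5 → V7.
D: major triad on D = scale degree 1 → I.

ii7 - V7 - I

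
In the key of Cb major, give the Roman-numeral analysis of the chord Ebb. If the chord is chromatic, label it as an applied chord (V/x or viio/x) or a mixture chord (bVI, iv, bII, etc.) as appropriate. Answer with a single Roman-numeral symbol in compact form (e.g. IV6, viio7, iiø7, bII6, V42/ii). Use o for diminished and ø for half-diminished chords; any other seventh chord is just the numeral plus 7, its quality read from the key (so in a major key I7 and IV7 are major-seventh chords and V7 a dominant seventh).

bIII

Stacked in thirds the chord is Ebb-Gb-Bbb: a major triad on Ebb.
Ebb is the lowered third degree of Cb major (diatonic 3 would be Eb). This is a major triad on the lowered third degree, borrowed from the parallel minor.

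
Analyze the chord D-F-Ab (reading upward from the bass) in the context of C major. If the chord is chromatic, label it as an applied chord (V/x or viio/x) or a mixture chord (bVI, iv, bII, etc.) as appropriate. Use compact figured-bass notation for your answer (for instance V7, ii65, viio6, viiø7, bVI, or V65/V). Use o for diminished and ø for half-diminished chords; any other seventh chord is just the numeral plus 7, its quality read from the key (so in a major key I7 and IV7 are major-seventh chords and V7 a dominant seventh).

iio

Stacked in thirds the chord is D-F-Ab: a diminished triad on D.
D is the second degree of C major. This is the diminished supertonic triad, borrowed from the parallel minor.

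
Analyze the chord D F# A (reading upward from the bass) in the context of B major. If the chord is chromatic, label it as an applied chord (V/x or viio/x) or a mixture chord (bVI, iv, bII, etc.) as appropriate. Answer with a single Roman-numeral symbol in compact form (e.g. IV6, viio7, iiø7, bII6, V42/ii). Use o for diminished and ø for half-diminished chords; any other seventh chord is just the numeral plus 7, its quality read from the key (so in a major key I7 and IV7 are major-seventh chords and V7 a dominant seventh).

The pitches D-F#-A form a major triad rooted on D.
D is the lowered third degree of B major (diatonic 3 would be D#). This is a major triad on the lowered third degree, borrowed from the parallel minor.

bIII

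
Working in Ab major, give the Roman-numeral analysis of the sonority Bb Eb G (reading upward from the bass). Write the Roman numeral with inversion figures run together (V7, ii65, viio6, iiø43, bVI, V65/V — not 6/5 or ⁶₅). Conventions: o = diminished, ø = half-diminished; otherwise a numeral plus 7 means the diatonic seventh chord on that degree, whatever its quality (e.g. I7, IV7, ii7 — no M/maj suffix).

V64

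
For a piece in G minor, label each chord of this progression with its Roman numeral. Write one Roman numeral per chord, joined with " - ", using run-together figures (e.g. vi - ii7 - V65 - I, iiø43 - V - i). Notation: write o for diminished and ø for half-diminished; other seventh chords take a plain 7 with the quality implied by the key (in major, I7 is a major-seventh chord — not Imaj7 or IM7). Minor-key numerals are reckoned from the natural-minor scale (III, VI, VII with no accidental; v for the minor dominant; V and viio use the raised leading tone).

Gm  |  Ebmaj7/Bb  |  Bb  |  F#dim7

i - VI43 - III - viio7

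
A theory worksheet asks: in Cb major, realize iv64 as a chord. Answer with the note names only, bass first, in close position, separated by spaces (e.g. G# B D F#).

iv64 is the minor subdominant, borrowed from the parallel minor. In Cb major that root is Fb.
So the chord is Fb-Abb-Cb, a minor triad.
With the 64 figure the chord is in second inversion; from the bass Cb upward in close position it reads Cb-Fb-Abb.

Cb Fb Abb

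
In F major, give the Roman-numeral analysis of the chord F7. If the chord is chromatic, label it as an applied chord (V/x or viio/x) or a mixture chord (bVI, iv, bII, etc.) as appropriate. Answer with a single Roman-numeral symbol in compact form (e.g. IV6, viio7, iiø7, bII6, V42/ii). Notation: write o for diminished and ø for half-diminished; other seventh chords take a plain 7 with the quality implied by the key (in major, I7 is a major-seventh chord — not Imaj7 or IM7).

V7/IV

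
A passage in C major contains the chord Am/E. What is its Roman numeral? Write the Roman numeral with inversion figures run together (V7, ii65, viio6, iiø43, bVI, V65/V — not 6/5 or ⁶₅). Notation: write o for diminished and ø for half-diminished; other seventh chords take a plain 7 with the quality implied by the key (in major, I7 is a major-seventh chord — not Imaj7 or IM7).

The pitches A-C-E form a minor triad rooted on A.
In C major, A is the submediant; the diatonic minor triad there is vi.
With E in the bass the chord is in second inversion, so the figured bass is 64.

vi64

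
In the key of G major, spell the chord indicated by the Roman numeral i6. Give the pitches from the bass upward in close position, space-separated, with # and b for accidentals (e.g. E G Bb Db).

i6 is the minor tonic, borrowed from the parallel minor. In G major that root is G.
So the chord is G-Bb-D.
With the 6 figure the chord is in first inversion; from the bass Bb upward in close position it reads Bb-D-G.

Bb D G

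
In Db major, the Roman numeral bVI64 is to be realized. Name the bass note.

Fb

bVI in Db major has root Bbb; the chord is Bbb-Db-Fb.
The figure 64 means second inversion — the fifth is in the bass.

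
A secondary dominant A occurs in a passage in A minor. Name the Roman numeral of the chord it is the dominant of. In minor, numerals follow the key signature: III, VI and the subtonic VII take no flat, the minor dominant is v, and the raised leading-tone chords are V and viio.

iv

The chord is a major triad on A.
A dominant resolves down a perfect fifth: A → D. In A minor, D is scale degree 4, i.e. iv.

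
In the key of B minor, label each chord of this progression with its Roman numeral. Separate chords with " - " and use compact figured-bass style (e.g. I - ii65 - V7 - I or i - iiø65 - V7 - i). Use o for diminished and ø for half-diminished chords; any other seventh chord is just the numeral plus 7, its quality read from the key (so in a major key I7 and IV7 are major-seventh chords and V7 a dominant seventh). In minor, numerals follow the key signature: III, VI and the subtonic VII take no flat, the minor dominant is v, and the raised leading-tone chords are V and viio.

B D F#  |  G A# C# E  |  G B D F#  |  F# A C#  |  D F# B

B-D-F#: root B is the tonic; minor triad there is i.
G-A#-C#-E has root A#, degree 7 in B minor, so viio42.
G-B-D-F#: root G is the submediant; major seventh chord there is VI7.
F#-A-C# has root F#, degree 5 in B minor, so v.
D-F#-B: minor triad on B = scale degree 1 → i6.

i - viio42 - VI7 - v - i6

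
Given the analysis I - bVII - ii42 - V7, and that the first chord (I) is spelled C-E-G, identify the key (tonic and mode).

C major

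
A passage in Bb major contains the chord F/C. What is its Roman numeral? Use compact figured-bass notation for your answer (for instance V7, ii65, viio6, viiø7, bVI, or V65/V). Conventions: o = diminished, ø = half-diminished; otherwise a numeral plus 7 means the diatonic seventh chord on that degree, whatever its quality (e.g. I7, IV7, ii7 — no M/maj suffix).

V64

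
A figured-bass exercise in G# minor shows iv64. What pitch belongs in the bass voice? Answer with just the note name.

G#

iv in G# minor has root C#; the chord is C#-E-G#.
The figure 64 means second inversion — the fifth is in the bass.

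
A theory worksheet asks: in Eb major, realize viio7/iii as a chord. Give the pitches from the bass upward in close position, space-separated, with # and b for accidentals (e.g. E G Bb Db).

F# A C Eb

The slash marks an applied leading-tone chord: viio of iii. In Eb major, iii is G, so the leading tone to it is F#, a half step below.
Building a fully diminished seventh chord on F# gives F#-A-C-Eb.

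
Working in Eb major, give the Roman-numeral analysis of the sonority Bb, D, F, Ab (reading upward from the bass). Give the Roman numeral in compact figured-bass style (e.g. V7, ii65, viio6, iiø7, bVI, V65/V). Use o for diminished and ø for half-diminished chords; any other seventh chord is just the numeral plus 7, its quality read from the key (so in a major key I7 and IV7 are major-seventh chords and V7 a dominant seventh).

Stacked in thirds the chord is Bb-D-F-Ab: a dominant seventh chord on Bb.
In Eb major, Bb is the dominant; the diatonic dominant seventh chord there is V7.

V7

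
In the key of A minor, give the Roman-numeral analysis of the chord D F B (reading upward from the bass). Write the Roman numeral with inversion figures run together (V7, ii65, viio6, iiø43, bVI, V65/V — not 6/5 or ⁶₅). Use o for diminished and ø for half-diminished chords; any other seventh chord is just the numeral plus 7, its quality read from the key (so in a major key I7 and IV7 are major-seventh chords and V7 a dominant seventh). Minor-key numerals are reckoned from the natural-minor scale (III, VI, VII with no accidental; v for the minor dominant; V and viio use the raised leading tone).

Stacked in thirds the chord is B-D-F: a diminished triad on B.
B is scale degree 2 in A minor, and a diminished triad on that degree is written iio.
With D in the bass the chord is in first inversion, so the figured bass is 6.

iio6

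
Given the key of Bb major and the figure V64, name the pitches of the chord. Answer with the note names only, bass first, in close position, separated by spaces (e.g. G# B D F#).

The numeral's case and figure indicate a major triad. In Bb major its root, the dominant, is F.
Stacking thirds from F gives F-A-C.
The figured bass 64 indicates second inversion, placing the fifth (C) in the bass: C-F-A.

C F A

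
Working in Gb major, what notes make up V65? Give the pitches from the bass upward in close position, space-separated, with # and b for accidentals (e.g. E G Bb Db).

F Ab Cb Db

The numeral's case and figure indicate a dominant seventh chord. In Gb major its root, the dominant, is Db.
That chord is spelled Db-F-Ab-Cb.
With the 65 figure the chord is in first inversion; from the bass F upward in close position it reads F-Ab-Cb-Db.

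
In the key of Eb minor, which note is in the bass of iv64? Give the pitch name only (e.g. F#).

Eb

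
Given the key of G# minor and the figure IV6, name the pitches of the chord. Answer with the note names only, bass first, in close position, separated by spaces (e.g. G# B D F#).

Scale degree 4 in G# minor is C#; here the chord built on it is altered to a major triad. IV6 is the major subdominant, borrowed from the parallel major.
So the chord is C#-E#-G#, a major triad.
The figured bass 6 indicates first inversion, placing the third (E#) in the bass: E#-G#-C#.

E# G# C#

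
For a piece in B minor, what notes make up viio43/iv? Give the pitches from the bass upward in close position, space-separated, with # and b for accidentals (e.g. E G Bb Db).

A C D# F#

The slash marks an applied leading-tone chord: viio of iv. In B minor, iv is E, so the leading tone to it is D#, a half step below.
Building a fully diminished seventh chord on D# gives D#-F#-A-C.
The figured bass 43 indicates second inversion, placing the fifth (A) in the bass: A-C-D#-F#.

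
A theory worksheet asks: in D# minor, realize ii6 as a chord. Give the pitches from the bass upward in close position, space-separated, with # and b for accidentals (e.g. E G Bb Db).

G# B# E#

Scale degree 2 in D# minor is E#; here the chord built on it is altered to a minor triad. ii6 is the minor supertonic, borrowed from the parallel major (the Dorian ii).
So the chord is E#-G#-B#.
The figured bass 6 indicates first inversion, placing the third (G#) in the bass: G#-B#-E#.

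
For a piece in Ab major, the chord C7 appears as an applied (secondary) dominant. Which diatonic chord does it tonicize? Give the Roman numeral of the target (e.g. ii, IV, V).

vi

The chord is a dominant seventh chord on C.
A dominant resolves down a perfect fifth: C → F. In Ab major, F is scale degree 6, i.e. vi.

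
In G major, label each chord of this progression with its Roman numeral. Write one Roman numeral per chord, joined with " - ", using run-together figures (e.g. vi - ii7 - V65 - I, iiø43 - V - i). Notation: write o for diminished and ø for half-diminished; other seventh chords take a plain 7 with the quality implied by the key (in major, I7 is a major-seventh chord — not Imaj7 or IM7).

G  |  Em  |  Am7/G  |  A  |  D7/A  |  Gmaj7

G: root G is the tonic; major triad there is I.
Em: root E is the submediant; minor triad there is vi.
Am7/G: root A is the supertonic; minor seventh chord there is ii42.
A is the secondary dominant of V (major triad on A): V/V.
D7/A: root D is the dominant; dominant seventh chord there is V43.
Gmaj7 has root G, degree 1 in G major, so I7.

I - vi - ii42 - V/V - V43 - I7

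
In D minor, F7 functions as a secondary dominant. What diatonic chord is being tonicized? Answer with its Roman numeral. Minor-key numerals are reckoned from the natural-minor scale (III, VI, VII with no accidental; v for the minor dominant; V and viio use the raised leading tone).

VI

The chord is a dominant seventh chord on F.
A dominant resolves down a perfect fifth: F → Bb. In D minor, Bb is scale degree 6, i.e. VI.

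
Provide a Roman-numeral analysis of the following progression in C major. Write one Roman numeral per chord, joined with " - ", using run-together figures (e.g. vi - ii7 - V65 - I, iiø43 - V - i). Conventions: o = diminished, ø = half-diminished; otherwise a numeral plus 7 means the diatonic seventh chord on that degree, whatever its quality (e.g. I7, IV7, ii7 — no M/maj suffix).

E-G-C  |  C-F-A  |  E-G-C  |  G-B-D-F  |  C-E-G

I6 - IV64 - I6 - V7 - I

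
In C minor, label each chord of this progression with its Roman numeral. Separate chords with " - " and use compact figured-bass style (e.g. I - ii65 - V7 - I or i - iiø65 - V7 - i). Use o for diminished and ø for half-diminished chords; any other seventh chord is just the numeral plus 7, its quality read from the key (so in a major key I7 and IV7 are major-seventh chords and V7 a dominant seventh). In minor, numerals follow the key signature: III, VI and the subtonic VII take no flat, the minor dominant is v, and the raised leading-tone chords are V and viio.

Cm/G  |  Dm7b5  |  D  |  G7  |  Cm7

Cm/G has root C, degree 1 in C minor, so i64.
Dm7b5 has root D, degree 2 in C minor, so iiø7.
D: chromatic; D is V of V, so V/V.
G7: root G is the dominant; dominant seventh chord there is V7.
Cm7: minor seventh chord on C = scale degree 1 → i7.

i64 - iiø7 - V/V - V7 - i7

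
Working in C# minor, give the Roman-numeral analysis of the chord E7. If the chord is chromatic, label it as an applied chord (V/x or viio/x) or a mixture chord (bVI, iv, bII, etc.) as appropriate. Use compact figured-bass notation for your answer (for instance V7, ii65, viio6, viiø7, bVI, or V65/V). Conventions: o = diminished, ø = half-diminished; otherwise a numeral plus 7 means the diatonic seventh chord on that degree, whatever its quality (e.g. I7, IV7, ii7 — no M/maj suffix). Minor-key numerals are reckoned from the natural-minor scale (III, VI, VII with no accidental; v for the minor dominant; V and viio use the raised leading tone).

V7/VI

Stacked in thirds the chord is E-G#-B-D: a dominant seventh chord on E.
E is not a diatonic chord root with this quality in C# minor, but it lies a perfect fifth above A (VI), so the chord functions as an applied dominant of VI.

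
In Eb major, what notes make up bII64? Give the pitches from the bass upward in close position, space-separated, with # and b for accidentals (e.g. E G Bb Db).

bII64 is the Neapolitan chord — a major triad on the lowered second degree. In Eb major that root is Fb.
So the chord is Fb-Ab-Cb.
The figured bass 64 indicates second inversion, placing the fifth (Cb) in the bass: Cb-Fb-Ab.

Cb Fb Ab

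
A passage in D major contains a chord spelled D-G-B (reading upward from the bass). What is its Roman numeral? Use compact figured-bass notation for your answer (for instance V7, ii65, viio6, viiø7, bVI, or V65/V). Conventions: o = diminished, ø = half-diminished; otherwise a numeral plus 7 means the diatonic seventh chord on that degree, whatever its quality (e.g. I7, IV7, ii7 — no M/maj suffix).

Stacked in thirds the chord is G-B-D: a major triad on G.
In D major, G is the subdominant; the diatonic major triad there is IV.
With D in the bass the chord is in second inversion, so the figured bass is 64.

IV64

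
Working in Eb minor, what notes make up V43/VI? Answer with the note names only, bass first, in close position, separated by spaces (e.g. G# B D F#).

V43/VI is a secondary dominant — the dominant seventh of VI. VI in Eb minor is Cb, so the applied chord's root is Gb, a perfect fifth above.
Building a dominant seventh chord on Gb gives Gb-Bb-Db-Fb.
The figured bass 43 indicates second inversion, placing the fifth (Db) in the bass: Db-Fb-Gb-Bb.

Db Fb Gb Bb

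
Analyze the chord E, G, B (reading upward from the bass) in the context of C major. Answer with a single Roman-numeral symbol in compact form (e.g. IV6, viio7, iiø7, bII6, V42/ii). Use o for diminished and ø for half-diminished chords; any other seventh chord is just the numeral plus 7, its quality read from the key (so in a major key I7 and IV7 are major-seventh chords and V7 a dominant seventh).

iii

The pitches E-G-B form a minor triad rooted on E.
In C major, E is the mediant; the diatonic minor triad there is iii.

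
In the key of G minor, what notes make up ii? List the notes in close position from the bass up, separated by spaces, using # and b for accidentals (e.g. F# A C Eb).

ii is the minor supertonic, borrowed from the parallel major (the Dorian ii). In G minor that root is A.
So the chord is A-C-E, a minor triad.

A C E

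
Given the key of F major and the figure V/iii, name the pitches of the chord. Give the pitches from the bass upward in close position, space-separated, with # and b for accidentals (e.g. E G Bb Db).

E G# B

The slash means an applied dominant: we want the dominant of iii. In F major, iii is A minor, and its dominant is built on E.
Building a major triad on E gives E-G#-B.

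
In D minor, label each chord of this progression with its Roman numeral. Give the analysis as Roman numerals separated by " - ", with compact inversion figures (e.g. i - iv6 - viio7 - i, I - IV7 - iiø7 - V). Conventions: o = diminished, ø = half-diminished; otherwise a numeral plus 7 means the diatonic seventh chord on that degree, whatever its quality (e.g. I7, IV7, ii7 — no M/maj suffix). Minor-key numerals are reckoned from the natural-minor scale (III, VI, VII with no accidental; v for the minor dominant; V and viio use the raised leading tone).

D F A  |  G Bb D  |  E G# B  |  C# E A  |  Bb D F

i - iv - V/V - V6 - VI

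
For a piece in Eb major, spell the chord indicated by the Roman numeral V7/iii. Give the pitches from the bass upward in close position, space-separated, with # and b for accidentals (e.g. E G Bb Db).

V7/iii is a secondary dominant — the dominant seventh of iii. iii in Eb major is G, so the applied chord's root is D, a perfect fifth above.
Building a dominant seventh chord on D gives D-F#-A-C.

D F# A C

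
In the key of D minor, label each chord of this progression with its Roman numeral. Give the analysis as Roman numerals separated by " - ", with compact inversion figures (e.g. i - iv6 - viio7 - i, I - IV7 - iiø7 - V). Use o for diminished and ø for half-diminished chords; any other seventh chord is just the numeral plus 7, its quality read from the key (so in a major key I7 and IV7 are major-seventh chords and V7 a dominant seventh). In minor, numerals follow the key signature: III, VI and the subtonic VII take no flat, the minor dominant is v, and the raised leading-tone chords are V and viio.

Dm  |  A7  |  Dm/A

i - V7 - i64

Dm: root D is the tonic; minor triad there is i.
A7 has root A, degree 5 in D minor, so V7.
Dm/A: minor triad on D = scale degree 1 → i64.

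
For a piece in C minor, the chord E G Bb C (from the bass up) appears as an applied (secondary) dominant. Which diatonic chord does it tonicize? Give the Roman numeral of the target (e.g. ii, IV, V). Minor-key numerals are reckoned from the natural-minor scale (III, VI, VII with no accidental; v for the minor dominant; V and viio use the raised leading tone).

The chord is a dominant seventh chord on C.
A dominant resolves down a perfect fifth: C → F. In C minor, F is scale degree 4, i.e. iv.

iv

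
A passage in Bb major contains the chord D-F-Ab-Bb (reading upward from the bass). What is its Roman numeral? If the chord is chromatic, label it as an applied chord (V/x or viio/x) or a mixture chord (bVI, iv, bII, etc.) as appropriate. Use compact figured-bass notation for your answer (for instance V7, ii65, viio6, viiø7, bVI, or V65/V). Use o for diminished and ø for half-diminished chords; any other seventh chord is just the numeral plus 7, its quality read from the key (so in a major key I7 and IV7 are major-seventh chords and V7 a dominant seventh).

V65/IV

The pitches Bb-D-F-Ab form a dominant seventh chord rooted on Bb.
Bb is not a diatonic chord root with this quality in Bb major, but it lies a perfect fifth above Eb (IV), so the chord functions as an applied dominant of IV.
With D in the bass the chord is in first inversion, so the figured bass is 65.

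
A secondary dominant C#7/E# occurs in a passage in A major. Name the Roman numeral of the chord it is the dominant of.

vi

The chord is a dominant seventh chord on C#.
A dominant resolves down a perfect fifth: C# → F#. In A major, F# is scale degree 6, i.e. vi.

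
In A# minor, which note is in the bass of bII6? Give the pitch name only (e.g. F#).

bII in A# minor has root B; the chord is B-D#-F#.
The figure 6 means first inversion — the third is in the bass.

D#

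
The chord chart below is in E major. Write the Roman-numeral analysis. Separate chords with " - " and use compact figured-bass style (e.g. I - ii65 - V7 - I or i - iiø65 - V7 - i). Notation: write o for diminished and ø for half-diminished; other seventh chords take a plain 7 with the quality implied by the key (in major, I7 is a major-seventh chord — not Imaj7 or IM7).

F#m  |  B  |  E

F#m: minor triad on F# = scale degree 2 → ii.
B has root B, degree 5 in E major, so V.
E has root E, degree 1 in E major, so I.

ii - V - I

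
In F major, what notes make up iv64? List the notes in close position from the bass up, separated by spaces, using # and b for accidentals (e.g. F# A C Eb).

F Bb Db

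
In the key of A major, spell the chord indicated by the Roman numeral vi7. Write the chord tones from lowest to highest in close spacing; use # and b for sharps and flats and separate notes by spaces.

F# A C# E

The numeral's case and figure indicate a minor seventh chord. In A major its root, the submediant, is F#.
Stacking thirds from F# gives F#-A-C#-E.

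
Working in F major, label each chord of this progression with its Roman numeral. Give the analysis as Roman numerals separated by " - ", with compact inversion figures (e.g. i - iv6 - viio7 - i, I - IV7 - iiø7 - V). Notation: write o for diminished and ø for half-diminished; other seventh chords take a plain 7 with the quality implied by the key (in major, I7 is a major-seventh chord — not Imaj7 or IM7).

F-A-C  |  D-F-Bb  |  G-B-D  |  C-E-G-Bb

F-A-C: major triad on F = scale degree 1 → I.
D-F-Bb: major triad on Bb = scale degree 4 → IV6.
G-B-D: chromatic; G is V of V, so V/V.
C-E-G-Bb has root C, degree 5 in F major, so V7.

I - IV6 - V/V - V7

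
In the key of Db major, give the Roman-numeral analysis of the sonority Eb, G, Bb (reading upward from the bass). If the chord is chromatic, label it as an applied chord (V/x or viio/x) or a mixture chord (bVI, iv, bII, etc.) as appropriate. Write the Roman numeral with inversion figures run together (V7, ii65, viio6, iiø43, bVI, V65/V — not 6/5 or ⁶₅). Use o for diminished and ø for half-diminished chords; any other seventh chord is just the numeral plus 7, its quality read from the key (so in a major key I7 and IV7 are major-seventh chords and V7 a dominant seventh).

V/V

Stacked in thirds the chord is Eb-G-Bb: a major triad on Eb.
Eb is not a diatonic chord root with this quality in Db major, but it lies a perfect fifth above Ab (V), so the chord functions as an applied dominant of V.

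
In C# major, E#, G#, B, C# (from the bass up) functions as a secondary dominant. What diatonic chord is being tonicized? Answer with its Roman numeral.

IV

The chord is a dominant seventh chord on C#.
A dominant resolves down a perfect fifth: C# → F#. In C# major, F# is scale degree 4, i.e. IV.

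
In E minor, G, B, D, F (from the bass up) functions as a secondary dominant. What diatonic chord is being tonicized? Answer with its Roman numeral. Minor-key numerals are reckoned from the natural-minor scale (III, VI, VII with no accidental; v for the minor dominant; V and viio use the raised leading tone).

The chord is a dominant seventh chord on G.
A dominant resolves down a perfect fifth: G → C. In E minor, C is scale degree 6, i.e. VI.

VI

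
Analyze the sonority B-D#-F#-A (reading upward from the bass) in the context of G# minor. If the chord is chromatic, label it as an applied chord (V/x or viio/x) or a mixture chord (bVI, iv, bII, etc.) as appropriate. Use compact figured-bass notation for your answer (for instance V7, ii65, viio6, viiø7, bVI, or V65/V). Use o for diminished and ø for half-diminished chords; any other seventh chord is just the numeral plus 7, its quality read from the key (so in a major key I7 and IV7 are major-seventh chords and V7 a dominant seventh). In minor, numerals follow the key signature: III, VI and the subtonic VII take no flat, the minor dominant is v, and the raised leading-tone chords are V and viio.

V7/VI

The pitches B-D#-F#-A form a dominant seventh chord rooted on B.
B is not a diatonic chord root with this quality in G# minor, but it lies a perfect fifth above E (VI), so the chord functions as an applied dominant of VI.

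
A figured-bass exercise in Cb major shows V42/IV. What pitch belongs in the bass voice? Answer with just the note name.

Bbb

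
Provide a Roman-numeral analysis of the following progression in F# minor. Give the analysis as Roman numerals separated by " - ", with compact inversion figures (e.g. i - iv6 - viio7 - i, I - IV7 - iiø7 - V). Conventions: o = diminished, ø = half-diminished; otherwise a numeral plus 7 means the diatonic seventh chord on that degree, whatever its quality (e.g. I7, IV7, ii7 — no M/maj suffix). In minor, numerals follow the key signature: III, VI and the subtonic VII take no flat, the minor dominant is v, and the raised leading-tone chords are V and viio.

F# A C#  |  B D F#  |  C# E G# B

F#-A-C#: root F# is the tonic; minor triad there is i.
B-D-F# has root B, degree 4 in F# minor, so iv.
C#-E-G#-B has root C#, degree 5 in F# minor, so v7.

i - iv - v7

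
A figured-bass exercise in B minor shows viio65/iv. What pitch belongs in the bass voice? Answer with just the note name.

F#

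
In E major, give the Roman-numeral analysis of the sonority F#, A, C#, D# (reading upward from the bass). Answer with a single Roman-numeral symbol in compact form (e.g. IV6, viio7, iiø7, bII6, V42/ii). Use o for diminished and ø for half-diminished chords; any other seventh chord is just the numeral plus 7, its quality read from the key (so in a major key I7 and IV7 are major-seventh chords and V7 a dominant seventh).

viiø65

The pitches D#-F#-A-C# form a half-diminished seventh chord rooted on D#.
In E major, D# is the leading tone; the diatonic half-diminished seventh chord there is viiø7.
With F# in the bass the chord is in first inversion, so the figured bass is 65.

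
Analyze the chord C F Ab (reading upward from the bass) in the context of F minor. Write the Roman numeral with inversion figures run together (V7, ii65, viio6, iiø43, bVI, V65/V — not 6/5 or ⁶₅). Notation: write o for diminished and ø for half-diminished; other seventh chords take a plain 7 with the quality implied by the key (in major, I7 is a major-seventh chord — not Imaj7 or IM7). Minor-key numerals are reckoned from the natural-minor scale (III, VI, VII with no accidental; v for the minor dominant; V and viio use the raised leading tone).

i64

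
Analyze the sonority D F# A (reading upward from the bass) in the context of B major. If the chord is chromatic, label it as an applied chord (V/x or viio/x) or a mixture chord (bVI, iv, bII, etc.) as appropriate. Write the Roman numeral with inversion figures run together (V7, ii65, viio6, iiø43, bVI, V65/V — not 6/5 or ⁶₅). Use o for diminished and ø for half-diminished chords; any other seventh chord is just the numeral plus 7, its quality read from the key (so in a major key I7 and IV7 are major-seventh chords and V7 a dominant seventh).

bIII

Stacked in thirds the chord is D-F#-A: a major triad on D.
D is the lowered third degree of B major (diatonic 3 would be D#). This is a major triad on the lowered third degree, borrowed from the parallel minor.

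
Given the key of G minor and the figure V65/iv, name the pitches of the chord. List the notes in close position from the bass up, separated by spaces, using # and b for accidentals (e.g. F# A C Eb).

V65/iv is a secondary dominant — the dominant seventh of iv. iv in G minor is C, so the applied chord's root is G, a perfect fifth above.
Building a dominant seventh chord on G gives G-B-D-F.
With the 65 figure the chord is in first inversion; from the bass B upward in close position it reads B-D-F-G.

B D F G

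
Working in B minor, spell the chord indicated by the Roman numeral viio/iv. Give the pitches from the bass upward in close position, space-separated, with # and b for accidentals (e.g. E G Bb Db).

D# F# A

viio/iv is a secondary leading-tone chord. The target iv is E in B minor; the applied chord is rooted a semitone below, on D#.
Building a diminished triad on D# gives D#-F#-A.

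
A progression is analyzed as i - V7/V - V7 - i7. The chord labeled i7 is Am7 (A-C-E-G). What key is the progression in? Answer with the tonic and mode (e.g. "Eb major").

The anchor chord is a minor seventh chord on A, labeled i7.
If A is scale degree 1 and the mode makes that degree carry a minor seventh chord, the tonic is A and the mode is minor.

A minor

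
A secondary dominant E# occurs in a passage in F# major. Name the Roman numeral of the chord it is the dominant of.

iii

The chord is a major triad on E#.
A dominant resolves down a perfect fifth: E# → A#. In F# major, A# is scale degree 3, i.e. iii.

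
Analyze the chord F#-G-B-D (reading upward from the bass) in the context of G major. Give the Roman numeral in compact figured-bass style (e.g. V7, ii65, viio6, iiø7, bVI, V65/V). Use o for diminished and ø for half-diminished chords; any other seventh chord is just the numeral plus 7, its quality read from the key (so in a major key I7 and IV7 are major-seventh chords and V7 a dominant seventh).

The pitches G-B-D-F# form a major seventh chord rooted on G.
In G major, G is the tonic; the diatonic major seventh chord there is I7.
With F# in the bass the chord is in third inversion, so the figured bass is 42.

I42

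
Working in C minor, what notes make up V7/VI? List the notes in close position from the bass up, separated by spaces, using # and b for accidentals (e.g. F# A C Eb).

Eb G Bb Db

The slash means an applied dominant: we want the dominant of VI. In C minor, VI is Ab major, and its dominant is built on Eb.
Building a dominant seventh chord on Eb gives Eb-G-Bb-Db.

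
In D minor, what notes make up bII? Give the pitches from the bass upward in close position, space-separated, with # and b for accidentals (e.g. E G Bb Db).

bII is the Neapolitan chord — a major triad on the lowered second degree. In D minor that root is Eb.
So the chord is Eb-G-Bb, a major triad.

Eb G Bb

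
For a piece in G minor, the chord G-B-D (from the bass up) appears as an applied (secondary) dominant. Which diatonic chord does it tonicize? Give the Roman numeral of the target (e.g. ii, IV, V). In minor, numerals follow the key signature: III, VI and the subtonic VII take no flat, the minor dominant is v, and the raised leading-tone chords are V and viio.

The chord is a major triad on G.
A dominant resolves down a perfect fifth: G → C. In G minor, C is scale degree 4, i.e. iv.

iv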